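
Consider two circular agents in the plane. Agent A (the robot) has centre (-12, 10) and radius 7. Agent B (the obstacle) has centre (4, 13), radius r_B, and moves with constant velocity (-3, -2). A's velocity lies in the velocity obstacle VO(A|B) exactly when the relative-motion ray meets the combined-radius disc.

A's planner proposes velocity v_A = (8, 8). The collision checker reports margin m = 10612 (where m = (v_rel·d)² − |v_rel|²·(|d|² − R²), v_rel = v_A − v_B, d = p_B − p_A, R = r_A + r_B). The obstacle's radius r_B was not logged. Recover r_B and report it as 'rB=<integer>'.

m = 10612
d = (16, 3);  v_rel = (11, 10),  |v_rel|² = 221
v_rel×d = (11)·(3) − (10)·(16) = -127
since m = R²·221 − (-127)²:  R² = (16129 + 10612) / 221 = 121
R = √121 = 11  ⇒  r_B = 11 − 7 = 4

rB=4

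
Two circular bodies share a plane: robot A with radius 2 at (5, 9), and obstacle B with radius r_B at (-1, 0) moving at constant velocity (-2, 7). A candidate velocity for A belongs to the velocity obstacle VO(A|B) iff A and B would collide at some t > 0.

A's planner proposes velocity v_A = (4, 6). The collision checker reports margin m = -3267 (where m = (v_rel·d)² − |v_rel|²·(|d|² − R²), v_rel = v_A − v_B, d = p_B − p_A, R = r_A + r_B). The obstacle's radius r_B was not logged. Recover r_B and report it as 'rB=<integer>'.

m = -3267
d = (-6, -9);  v_rel = (6, -1),  |v_rel|² = 37
v_rel×d = (6)·(-9) − (-1)·(-6) = -60
since m = R²·37 − (-60)²:  R² = (3600 + -3267) / 37 = 9
R = √9 = 3  ⇒  r_B = 3 − 2 = 1

rB=1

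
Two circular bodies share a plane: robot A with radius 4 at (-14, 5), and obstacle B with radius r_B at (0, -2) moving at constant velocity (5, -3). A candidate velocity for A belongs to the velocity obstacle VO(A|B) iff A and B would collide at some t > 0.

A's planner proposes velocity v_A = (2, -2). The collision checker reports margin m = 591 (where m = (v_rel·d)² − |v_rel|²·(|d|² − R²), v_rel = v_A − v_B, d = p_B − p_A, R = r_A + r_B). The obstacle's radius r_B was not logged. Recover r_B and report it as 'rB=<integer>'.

m = 591
d = (14, -7);  v_rel = (-3, 1),  |v_rel|² = 10
v_rel×d = (-3)·(-7) − (1)·(14) = 7
since m = R²·10 − 7²:  R² = (49 + 591) / 10 = 64
R = √64 = 8  ⇒  r_B = 8 − 4 = 4

rB=4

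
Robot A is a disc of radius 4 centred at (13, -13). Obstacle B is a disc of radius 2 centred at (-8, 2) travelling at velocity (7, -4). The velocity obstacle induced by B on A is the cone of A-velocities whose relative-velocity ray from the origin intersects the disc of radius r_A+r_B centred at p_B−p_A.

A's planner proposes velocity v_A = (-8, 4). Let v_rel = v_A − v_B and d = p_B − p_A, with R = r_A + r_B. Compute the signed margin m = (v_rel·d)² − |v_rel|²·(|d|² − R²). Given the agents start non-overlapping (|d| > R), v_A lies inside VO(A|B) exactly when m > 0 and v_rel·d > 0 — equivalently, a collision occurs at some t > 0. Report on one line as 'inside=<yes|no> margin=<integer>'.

d = (-21, 15),  |d|² = 666;  R = 4+2 = 6,  c = 666−6² = 630
v_rel = (-15, 8),  |v_rel|² = 289;  v_rel·d = (-15)·(-21) + (8)·(15) = 435
289·t² − 870·t + 630 = 0  ⇒  m = 435² − 289·630 = 7155
m = 7155 > 0,  v_rel·d = 435 > 0  ⇒  inside

inside=yes margin=7155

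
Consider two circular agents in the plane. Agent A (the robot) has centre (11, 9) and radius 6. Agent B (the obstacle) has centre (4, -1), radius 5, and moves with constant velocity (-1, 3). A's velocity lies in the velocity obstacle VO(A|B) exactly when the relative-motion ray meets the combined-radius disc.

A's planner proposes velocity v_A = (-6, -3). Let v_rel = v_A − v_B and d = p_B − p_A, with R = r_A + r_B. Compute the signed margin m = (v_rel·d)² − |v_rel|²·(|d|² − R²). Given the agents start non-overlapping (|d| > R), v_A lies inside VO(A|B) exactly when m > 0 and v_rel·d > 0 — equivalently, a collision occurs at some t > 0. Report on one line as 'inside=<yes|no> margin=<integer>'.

d = (-7, -10),  |d|² = 149;  R = 6+5 = 11,  c = 149−11² = 28
v_rel = (-5, -6),  |v_rel|² = 61;  v_rel·d = (-5)·(-7) + (-6)·(-10) = 95
61·t² − 190·t + 28 = 0  ⇒  m = 95² − 61·28 = 7317
m = 7317 > 0,  v_rel·d = 95 > 0  ⇒  inside

inside=yes margin=7317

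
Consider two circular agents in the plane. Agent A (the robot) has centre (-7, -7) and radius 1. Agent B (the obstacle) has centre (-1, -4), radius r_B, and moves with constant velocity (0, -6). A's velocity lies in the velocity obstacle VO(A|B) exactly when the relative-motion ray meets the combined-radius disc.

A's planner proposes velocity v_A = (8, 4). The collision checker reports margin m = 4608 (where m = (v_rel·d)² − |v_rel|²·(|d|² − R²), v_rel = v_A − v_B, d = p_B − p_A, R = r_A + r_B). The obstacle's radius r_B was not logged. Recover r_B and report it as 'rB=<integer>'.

m = 4608
d = (6, 3);  v_rel = (8, 10),  |v_rel|² = 164
v_rel×d = (8)·(3) − (10)·(6) = -36
since m = R²·164 − (-36)²:  R² = (1296 + 4608) / 164 = 36
R = √36 = 6  ⇒  r_B = 6 − 1 = 5

rB=5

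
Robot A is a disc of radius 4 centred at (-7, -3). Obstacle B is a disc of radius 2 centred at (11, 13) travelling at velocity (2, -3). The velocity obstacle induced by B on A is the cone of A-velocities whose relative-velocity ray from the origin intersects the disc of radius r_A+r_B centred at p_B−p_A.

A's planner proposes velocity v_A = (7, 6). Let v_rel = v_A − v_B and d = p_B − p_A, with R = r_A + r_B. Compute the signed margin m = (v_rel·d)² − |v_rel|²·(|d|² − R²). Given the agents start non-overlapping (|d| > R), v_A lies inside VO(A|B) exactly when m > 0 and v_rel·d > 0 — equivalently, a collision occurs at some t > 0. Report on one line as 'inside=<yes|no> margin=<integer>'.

d = (18, 16),  |d|² = 580;  R = 4+2 = 6,  c = 580−6² = 544
v_rel = (5, 9),  |v_rel|² = 106;  v_rel·d = (5)·(18) + (9)·(16) = 234
106·t² − 468·t + 544 = 0  ⇒  m = 234² − 106·544 = -2908
m = -2908 < 0,  v_rel·d = 234 > 0  ⇒  outside

inside=no margin=-2908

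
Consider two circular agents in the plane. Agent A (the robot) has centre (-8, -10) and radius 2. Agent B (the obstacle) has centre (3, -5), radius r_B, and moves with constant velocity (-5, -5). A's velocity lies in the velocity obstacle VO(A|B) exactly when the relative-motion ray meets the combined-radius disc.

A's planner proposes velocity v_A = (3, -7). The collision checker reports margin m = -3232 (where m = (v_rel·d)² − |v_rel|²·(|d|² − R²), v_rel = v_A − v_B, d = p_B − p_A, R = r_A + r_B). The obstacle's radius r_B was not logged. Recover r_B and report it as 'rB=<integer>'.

m = -3232
d = (11, 5);  v_rel = (8, -2),  |v_rel|² = 68
v_rel×d = (8)·(5) − (-2)·(11) = 62
since m = R²·68 − 62²:  R² = (3844 + -3232) / 68 = 9
R = √9 = 3  ⇒  r_B = 3 − 2 = 1

rB=1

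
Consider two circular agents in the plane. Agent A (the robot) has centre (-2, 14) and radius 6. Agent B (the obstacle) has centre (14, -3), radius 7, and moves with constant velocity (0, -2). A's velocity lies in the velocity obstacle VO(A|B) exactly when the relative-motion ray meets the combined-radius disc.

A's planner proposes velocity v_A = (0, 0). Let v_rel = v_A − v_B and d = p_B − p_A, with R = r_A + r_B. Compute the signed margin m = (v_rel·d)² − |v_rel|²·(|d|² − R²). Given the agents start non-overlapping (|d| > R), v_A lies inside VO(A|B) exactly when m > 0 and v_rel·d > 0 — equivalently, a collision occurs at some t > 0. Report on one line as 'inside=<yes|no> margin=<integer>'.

d = (16, -17),  |d|² = 545;  R = 6+7 = 13,  c = 545−13² = 376
v_rel = (0, 2),  |v_rel|² = 4;  v_rel·d = (0)·(16) + (2)·(-17) = -34
4·t² + 68·t + 376 = 0  ⇒  m = (-34)² − 4·376 = -348
m = -348 < 0,  v_rel·d = -34 < 0  ⇒  outside

inside=no margin=-348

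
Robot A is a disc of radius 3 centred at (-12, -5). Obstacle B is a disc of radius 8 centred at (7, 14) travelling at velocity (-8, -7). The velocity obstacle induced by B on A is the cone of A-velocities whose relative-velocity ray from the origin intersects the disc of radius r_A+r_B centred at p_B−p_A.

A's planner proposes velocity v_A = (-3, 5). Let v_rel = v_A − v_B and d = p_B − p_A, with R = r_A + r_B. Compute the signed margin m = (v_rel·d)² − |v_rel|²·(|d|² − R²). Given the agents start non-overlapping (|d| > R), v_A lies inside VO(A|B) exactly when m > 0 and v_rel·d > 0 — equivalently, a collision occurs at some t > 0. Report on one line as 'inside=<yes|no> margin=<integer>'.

d = (19, 19),  |d|² = 722;  R = 3+8 = 11,  c = 722−11² = 601
v_rel = (5, 12),  |v_rel|² = 169;  v_rel·d = (5)·(19) + (12)·(19) = 323
169·t² − 646·t + 601 = 0  ⇒  m = 323² − 169·601 = 2760
m = 2760 > 0,  v_rel·d = 323 > 0  ⇒  inside

inside=yes margin=2760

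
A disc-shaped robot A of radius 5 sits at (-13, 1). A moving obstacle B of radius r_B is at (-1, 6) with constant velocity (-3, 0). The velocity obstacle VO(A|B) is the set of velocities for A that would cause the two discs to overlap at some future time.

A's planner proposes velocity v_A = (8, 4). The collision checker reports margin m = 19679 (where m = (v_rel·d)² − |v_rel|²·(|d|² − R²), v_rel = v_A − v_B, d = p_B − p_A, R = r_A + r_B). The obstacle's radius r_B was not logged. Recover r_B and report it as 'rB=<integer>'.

m = 19679
d = (12, 5);  v_rel = (11, 4),  |v_rel|² = 137
v_rel×d = (11)·(5) − (4)·(12) = 7
since m = R²·137 − 7²:  R² = (49 + 19679) / 137 = 144
R = √144 = 12  ⇒  r_B = 12 − 5 = 7

rB=7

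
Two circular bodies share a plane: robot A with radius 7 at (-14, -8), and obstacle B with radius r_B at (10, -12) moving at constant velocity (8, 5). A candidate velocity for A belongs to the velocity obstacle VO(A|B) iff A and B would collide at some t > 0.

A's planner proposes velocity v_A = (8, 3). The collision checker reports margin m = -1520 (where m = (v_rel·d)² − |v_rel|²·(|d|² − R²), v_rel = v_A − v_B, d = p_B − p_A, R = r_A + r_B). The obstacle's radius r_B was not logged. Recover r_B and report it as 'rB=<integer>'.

m = -1520
d = (24, -4);  v_rel = (0, -2),  |v_rel|² = 4
v_rel×d = (0)·(-4) − (-2)·(24) = 48
since m = R²·4 − 48²:  R² = (2304 + -1520) / 4 = 196
R = √196 = 14  ⇒  r_B = 14 − 7 = 7

rB=7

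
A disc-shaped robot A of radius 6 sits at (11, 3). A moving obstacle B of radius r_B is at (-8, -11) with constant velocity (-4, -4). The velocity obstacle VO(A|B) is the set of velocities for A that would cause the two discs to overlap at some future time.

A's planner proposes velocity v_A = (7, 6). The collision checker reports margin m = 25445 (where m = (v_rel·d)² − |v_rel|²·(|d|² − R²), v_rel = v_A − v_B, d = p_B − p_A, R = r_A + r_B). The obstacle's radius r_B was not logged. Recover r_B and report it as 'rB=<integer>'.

m = 25445
d = (-19, -14);  v_rel = (11, 10),  |v_rel|² = 221
v_rel×d = (11)·(-14) − (10)·(-19) = 36
since m = R²·221 − 36²:  R² = (1296 + 25445) / 221 = 121
R = √121 = 11  ⇒  r_B = 11 − 6 = 5

rB=5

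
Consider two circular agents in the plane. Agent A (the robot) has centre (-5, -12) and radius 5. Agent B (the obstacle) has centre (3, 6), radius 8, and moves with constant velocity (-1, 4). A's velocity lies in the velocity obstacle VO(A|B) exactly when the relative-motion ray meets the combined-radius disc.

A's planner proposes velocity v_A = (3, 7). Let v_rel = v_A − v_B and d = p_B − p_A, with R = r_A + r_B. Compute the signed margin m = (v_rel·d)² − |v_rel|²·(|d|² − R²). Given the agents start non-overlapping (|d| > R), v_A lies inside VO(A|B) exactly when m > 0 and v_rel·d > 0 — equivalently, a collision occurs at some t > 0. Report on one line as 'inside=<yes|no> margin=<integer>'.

d = (8, 18),  |d|² = 388;  R = 5+8 = 13,  c = 388−13² = 219
v_rel = (4, 3),  |v_rel|² = 25;  v_rel·d = (4)·(8) + (3)·(18) = 86
25·t² − 172·t + 219 = 0  ⇒  m = 86² − 25·219 = 1921
m = 1921 > 0,  v_rel·d = 86 > 0  ⇒  inside

inside=yes margin=1921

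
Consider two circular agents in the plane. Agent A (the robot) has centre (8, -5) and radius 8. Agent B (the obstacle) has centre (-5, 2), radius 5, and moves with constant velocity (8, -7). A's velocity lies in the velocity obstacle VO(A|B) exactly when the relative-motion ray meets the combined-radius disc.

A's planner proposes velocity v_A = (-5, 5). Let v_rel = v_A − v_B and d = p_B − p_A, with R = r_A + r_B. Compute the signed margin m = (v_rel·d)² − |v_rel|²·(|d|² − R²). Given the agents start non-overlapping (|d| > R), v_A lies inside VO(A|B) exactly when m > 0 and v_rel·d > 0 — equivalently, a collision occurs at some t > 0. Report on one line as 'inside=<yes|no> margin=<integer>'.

d = (-13, 7),  |d|² = 218;  R = 8+5 = 13,  c = 218−13² = 49
v_rel = (-13, 12),  |v_rel|² = 313;  v_rel·d = (-13)·(-13) + (12)·(7) = 253
313·t² − 506·t + 49 = 0  ⇒  m = 253² − 313·49 = 48672
m = 48672 > 0,  v_rel·d = 253 > 0  ⇒  inside

inside=yes margin=48672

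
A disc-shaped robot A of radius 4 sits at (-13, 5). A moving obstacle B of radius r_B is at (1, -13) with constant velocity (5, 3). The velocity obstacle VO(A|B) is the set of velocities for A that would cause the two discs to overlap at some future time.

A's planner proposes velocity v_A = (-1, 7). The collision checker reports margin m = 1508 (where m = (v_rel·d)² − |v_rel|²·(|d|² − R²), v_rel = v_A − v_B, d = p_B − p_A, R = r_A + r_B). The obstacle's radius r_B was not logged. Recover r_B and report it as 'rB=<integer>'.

m = 1508
d = (14, -18);  v_rel = (-6, 4),  |v_rel|² = 52
v_rel×d = (-6)·(-18) − (4)·(14) = 52
since m = R²·52 − 52²:  R² = (2704 + 1508) / 52 = 81
R = √81 = 9  ⇒  r_B = 9 − 4 = 5

rB=5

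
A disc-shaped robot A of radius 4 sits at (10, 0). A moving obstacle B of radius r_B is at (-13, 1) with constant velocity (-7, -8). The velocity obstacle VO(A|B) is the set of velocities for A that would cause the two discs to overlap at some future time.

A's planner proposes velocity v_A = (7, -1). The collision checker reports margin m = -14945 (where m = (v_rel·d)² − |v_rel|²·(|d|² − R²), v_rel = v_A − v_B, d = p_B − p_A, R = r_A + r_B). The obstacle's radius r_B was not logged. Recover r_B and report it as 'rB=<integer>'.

m = -14945
d = (-23, 1);  v_rel = (14, 7),  |v_rel|² = 245
v_rel×d = (14)·(1) − (7)·(-23) = 175
since m = R²·245 − 175²:  R² = (30625 + -14945) / 245 = 64
R = √64 = 8  ⇒  r_B = 8 − 4 = 4

rB=4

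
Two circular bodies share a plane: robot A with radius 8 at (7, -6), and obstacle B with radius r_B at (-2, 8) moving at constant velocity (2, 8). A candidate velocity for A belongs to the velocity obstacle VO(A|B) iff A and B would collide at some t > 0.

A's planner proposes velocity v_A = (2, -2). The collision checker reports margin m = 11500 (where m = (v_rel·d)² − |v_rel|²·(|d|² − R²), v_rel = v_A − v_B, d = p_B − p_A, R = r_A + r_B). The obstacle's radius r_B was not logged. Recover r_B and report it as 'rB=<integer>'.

m = 11500
d = (-9, 14);  v_rel = (0, -10),  |v_rel|² = 100
v_rel×d = (0)·(14) − (-10)·(-9) = -90
since m = R²·100 − (-90)²:  R² = (8100 + 11500) / 100 = 196
R = √196 = 14  ⇒  r_B = 14 − 8 = 6

rB=6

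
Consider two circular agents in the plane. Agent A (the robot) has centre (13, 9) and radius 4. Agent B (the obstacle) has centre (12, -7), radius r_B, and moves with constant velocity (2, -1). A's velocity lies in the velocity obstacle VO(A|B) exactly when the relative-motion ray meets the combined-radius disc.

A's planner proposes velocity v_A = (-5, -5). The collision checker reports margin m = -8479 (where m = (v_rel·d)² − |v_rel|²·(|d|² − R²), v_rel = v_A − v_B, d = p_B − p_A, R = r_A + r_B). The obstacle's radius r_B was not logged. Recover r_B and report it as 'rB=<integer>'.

m = -8479
d = (-1, -16);  v_rel = (-7, -4),  |v_rel|² = 65
v_rel×d = (-7)·(-16) − (-4)·(-1) = 108
since m = R²·65 − 108²:  R² = (11664 + -8479) / 65 = 49
R = √49 = 7  ⇒  r_B = 7 − 4 = 3

rB=3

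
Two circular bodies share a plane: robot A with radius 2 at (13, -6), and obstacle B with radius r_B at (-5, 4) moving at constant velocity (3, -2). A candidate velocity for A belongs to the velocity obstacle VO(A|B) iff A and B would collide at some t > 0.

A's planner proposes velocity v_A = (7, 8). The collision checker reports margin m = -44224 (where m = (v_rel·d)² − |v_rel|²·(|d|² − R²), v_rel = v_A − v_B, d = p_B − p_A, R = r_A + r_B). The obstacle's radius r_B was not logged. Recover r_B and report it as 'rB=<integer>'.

m = -44224
d = (-18, 10);  v_rel = (4, 10),  |v_rel|² = 116
v_rel×d = (4)·(10) − (10)·(-18) = 220
since m = R²·116 − 220²:  R² = (48400 + -44224) / 116 = 36
R = √36 = 6  ⇒  r_B = 6 − 2 = 4

rB=4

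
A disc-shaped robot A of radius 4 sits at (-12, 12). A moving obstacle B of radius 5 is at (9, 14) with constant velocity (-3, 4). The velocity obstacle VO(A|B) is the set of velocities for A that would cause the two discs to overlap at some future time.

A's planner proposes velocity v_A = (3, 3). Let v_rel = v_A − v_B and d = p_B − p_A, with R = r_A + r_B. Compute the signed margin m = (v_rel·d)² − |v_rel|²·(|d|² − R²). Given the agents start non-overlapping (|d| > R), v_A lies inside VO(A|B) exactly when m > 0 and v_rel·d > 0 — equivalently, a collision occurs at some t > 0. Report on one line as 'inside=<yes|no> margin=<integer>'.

d = (21, 2),  |d|² = 445;  R = 4+5 = 9,  c = 445−9² = 364
v_rel = (6, -1),  |v_rel|² = 37;  v_rel·d = (6)·(21) + (-1)·(2) = 124
37·t² − 248·t + 364 = 0  ⇒  m = 124² − 37·364 = 1908
m = 1908 > 0,  v_rel·d = 124 > 0  ⇒  inside

inside=yes margin=1908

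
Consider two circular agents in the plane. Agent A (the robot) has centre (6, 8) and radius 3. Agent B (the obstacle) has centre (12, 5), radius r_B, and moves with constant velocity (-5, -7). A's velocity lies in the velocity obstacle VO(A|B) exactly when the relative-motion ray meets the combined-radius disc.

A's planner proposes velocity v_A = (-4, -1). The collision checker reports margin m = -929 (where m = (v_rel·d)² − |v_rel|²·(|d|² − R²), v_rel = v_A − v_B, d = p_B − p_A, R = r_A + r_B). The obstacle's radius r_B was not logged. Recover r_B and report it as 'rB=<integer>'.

m = -929
d = (6, -3);  v_rel = (1, 6),  |v_rel|² = 37
v_rel×d = (1)·(-3) − (6)·(6) = -39
since m = R²·37 − (-39)²:  R² = (1521 + -929) / 37 = 16
R = √16 = 4  ⇒  r_B = 4 − 3 = 1

rB=1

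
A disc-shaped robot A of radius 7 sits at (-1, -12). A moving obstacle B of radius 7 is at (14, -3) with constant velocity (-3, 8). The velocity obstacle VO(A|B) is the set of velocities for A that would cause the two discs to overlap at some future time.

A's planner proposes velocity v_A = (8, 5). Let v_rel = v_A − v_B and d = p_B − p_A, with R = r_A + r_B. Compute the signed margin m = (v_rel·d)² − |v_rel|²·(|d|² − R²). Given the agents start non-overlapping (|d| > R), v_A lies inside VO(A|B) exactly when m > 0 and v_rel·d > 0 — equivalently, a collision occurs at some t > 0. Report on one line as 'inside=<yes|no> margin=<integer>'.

d = (15, 9),  |d|² = 306;  R = 7+7 = 14,  c = 306−14² = 110
v_rel = (11, -3),  |v_rel|² = 130;  v_rel·d = (11)·(15) + (-3)·(9) = 138
130·t² − 276·t + 110 = 0  ⇒  m = 138² − 130·110 = 4744
m = 4744 > 0,  v_rel·d = 138 > 0  ⇒  inside

inside=yes margin=4744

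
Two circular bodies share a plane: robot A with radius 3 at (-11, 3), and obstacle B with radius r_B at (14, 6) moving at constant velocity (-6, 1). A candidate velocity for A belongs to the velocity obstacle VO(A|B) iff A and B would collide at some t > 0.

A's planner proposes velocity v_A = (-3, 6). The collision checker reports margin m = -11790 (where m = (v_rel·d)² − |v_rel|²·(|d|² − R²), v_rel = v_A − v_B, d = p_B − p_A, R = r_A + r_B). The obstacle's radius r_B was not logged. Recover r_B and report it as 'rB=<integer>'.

m = -11790
d = (25, 3);  v_rel = (3, 5),  |v_rel|² = 34
v_rel×d = (3)·(3) − (5)·(25) = -116
since m = R²·34 − (-116)²:  R² = (13456 + -11790) / 34 = 49
R = √49 = 7  ⇒  r_B = 7 − 3 = 4

rB=4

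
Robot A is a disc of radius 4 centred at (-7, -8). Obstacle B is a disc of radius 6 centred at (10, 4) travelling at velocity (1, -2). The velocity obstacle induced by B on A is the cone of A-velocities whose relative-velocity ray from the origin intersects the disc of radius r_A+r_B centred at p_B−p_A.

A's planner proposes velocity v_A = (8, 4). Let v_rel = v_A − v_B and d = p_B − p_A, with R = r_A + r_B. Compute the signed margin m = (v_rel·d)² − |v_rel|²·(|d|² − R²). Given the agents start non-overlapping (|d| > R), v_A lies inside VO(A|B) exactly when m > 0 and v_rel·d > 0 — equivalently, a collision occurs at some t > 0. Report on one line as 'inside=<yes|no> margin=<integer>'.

d = (17, 12),  |d|² = 433;  R = 4+6 = 10,  c = 433−10² = 333
v_rel = (7, 6),  |v_rel|² = 85;  v_rel·d = (7)·(17) + (6)·(12) = 191
85·t² − 382·t + 333 = 0  ⇒  m = 191² − 85·333 = 8176
m = 8176 > 0,  v_rel·d = 191 > 0  ⇒  inside

inside=yes margin=8176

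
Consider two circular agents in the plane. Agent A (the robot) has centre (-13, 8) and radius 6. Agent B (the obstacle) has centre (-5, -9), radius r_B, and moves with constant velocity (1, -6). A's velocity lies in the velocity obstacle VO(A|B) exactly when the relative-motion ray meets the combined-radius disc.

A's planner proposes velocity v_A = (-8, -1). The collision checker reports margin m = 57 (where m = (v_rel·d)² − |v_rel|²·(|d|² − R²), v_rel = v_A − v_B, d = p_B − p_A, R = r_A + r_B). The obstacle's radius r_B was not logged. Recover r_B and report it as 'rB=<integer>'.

m = 57
d = (8, -17);  v_rel = (-9, 5),  |v_rel|² = 106
v_rel×d = (-9)·(-17) − (5)·(8) = 113
since m = R²·106 − 113²:  R² = (12769 + 57) / 106 = 121
R = √121 = 11  ⇒  r_B = 11 − 6 = 5

rB=5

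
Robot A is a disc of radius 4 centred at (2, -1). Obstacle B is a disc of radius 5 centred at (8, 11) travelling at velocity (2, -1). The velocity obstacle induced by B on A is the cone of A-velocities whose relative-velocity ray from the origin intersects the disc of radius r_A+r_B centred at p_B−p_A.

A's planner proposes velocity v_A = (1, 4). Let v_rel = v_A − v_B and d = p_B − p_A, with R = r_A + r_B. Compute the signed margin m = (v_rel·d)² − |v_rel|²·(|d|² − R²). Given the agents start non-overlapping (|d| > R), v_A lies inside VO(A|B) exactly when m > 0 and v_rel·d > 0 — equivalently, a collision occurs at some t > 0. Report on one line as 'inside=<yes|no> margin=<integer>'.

d = (6, 12),  |d|² = 180;  R = 4+5 = 9,  c = 180−9² = 99
v_rel = (-1, 5),  |v_rel|² = 26;  v_rel·d = (-1)·(6) + (5)·(12) = 54
26·t² − 108·t + 99 = 0  ⇒  m = 54² − 26·99 = 342
m = 342 > 0,  v_rel·d = 54 > 0  ⇒  inside

inside=yes margin=342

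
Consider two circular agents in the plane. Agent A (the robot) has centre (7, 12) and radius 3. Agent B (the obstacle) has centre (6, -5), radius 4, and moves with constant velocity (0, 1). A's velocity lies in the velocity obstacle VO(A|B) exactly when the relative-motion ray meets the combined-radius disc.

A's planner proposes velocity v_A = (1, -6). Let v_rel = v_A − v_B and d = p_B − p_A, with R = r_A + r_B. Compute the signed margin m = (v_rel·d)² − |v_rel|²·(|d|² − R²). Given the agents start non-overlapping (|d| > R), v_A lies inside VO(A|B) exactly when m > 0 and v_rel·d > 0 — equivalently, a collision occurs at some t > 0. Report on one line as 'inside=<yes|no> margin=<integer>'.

d = (-1, -17),  |d|² = 290;  R = 3+4 = 7,  c = 290−7² = 241
v_rel = (1, -7),  |v_rel|² = 50;  v_rel·d = (1)·(-1) + (-7)·(-17) = 118
50·t² − 236·t + 241 = 0  ⇒  m = 118² − 50·241 = 1874
m = 1874 > 0,  v_rel·d = 118 > 0  ⇒  inside

inside=yes margin=1874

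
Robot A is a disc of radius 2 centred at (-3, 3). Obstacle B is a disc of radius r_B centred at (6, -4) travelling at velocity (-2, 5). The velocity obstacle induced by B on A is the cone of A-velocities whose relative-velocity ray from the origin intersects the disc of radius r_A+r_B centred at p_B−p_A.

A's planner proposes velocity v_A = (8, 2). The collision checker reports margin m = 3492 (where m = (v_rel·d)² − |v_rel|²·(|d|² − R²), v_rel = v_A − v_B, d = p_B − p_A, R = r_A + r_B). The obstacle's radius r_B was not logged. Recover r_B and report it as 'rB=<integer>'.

m = 3492
d = (9, -7);  v_rel = (10, -3),  |v_rel|² = 109
v_rel×d = (10)·(-7) − (-3)·(9) = -43
since m = R²·109 − (-43)²:  R² = (1849 + 3492) / 109 = 49
R = √49 = 7  ⇒  r_B = 7 − 2 = 5

rB=5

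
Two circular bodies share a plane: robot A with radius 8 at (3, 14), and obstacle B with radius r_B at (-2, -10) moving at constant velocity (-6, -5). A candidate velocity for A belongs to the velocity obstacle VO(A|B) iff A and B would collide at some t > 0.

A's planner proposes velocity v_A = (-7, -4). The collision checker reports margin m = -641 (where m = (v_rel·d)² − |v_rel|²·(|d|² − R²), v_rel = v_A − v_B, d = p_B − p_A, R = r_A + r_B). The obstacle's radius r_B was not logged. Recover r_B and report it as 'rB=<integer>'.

m = -641
d = (-5, -24);  v_rel = (-1, 1),  |v_rel|² = 2
v_rel×d = (-1)·(-24) − (1)·(-5) = 29
since m = R²·2 − 29²:  R² = (841 + -641) / 2 = 100
R = √100 = 10  ⇒  r_B = 10 − 8 = 2

rB=2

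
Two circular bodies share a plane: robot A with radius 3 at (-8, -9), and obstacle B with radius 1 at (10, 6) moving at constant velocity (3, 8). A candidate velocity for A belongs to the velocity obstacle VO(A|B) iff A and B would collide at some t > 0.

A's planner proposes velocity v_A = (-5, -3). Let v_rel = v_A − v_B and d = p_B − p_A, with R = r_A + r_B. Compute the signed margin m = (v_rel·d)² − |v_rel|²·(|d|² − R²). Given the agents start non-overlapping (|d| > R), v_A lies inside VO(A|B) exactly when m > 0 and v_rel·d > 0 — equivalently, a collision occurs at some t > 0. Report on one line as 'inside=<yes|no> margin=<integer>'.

d = (18, 15),  |d|² = 549;  R = 3+1 = 4,  c = 549−4² = 533
v_rel = (-8, -11),  |v_rel|² = 185;  v_rel·d = (-8)·(18) + (-11)·(15) = -309
185·t² + 618·t + 533 = 0  ⇒  m = (-309)² − 185·533 = -3124
m = -3124 < 0,  v_rel·d = -309 < 0  ⇒  outside

inside=no margin=-3124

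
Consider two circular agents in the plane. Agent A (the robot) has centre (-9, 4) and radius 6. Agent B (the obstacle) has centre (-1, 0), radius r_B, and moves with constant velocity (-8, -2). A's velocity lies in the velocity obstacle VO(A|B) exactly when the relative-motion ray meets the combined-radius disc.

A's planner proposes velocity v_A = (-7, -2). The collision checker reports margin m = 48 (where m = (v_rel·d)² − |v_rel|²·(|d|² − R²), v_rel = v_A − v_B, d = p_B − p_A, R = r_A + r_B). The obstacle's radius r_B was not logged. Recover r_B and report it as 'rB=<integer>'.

m = 48
d = (8, -4);  v_rel = (1, 0),  |v_rel|² = 1
v_rel×d = (1)·(-4) − (0)·(8) = -4
since m = R²·1 − (-4)²:  R² = (16 + 48) / 1 = 64
R = √64 = 8  ⇒  r_B = 8 − 6 = 2

rB=2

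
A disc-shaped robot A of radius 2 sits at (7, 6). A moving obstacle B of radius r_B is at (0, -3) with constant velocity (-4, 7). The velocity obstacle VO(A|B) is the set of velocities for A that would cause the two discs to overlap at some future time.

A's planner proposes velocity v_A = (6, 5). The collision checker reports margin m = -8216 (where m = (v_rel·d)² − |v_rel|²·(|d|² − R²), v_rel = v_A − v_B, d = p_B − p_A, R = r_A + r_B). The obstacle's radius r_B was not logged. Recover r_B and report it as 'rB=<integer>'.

m = -8216
d = (-7, -9);  v_rel = (10, -2),  |v_rel|² = 104
v_rel×d = (10)·(-9) − (-2)·(-7) = -104
since m = R²·104 − (-104)²:  R² = (10816 + -8216) / 104 = 25
R = √25 = 5  ⇒  r_B = 5 − 2 = 3

rB=3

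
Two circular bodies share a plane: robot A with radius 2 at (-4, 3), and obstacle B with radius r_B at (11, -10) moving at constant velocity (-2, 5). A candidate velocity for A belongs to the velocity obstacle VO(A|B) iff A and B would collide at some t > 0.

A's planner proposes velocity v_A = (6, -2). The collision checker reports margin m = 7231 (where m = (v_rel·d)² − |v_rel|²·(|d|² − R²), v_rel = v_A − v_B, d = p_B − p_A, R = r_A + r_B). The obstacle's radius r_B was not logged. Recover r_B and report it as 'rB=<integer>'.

m = 7231
d = (15, -13);  v_rel = (8, -7),  |v_rel|² = 113
v_rel×d = (8)·(-13) − (-7)·(15) = 1
since m = R²·113 − 1²:  R² = (1 + 7231) / 113 = 64
R = √64 = 8  ⇒  r_B = 8 − 2 = 6

rB=6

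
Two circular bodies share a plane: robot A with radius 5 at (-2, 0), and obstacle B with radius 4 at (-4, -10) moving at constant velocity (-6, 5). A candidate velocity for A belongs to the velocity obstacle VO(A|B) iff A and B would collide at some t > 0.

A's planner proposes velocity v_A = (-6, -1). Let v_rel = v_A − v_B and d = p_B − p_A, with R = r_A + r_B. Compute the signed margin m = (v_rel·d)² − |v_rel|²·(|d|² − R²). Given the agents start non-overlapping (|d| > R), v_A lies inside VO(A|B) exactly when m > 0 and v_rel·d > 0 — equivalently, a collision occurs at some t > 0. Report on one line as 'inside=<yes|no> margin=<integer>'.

d = (-2, -10),  |d|² = 104;  R = 5+4 = 9,  c = 104−9² = 23
v_rel = (0, -6),  |v_rel|² = 36;  v_rel·d = (0)·(-2) + (-6)·(-10) = 60
36·t² − 120·t + 23 = 0  ⇒  m = 60² − 36·23 = 2772
m = 2772 > 0,  v_rel·d = 60 > 0  ⇒  inside

inside=yes margin=2772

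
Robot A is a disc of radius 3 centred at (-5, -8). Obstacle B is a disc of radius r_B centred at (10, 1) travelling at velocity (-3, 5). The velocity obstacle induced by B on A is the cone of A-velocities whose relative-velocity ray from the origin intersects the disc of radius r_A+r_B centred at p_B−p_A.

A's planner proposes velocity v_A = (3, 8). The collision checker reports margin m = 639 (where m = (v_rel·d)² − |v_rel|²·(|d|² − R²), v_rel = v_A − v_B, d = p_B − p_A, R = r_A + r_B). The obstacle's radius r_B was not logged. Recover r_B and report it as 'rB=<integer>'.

m = 639
d = (15, 9);  v_rel = (6, 3),  |v_rel|² = 45
v_rel×d = (6)·(9) − (3)·(15) = 9
since m = R²·45 − 9²:  R² = (81 + 639) / 45 = 16
R = √16 = 4  ⇒  r_B = 4 − 3 = 1

rB=1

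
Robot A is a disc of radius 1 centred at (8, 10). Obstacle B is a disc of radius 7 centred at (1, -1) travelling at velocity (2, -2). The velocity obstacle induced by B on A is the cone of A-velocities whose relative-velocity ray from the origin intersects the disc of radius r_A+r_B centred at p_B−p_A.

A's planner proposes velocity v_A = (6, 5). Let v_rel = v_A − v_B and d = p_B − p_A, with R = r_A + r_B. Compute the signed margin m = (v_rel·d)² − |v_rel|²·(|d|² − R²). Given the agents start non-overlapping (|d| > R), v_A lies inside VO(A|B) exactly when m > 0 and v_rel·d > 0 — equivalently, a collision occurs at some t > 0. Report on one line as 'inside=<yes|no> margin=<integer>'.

d = (-7, -11),  |d|² = 170;  R = 1+7 = 8,  c = 170−8² = 106
v_rel = (4, 7),  |v_rel|² = 65;  v_rel·d = (4)·(-7) + (7)·(-11) = -105
65·t² + 210·t + 106 = 0  ⇒  m = (-105)² − 65·106 = 4135
m = 4135 > 0,  v_rel·d = -105 < 0  ⇒  outside

inside=no margin=4135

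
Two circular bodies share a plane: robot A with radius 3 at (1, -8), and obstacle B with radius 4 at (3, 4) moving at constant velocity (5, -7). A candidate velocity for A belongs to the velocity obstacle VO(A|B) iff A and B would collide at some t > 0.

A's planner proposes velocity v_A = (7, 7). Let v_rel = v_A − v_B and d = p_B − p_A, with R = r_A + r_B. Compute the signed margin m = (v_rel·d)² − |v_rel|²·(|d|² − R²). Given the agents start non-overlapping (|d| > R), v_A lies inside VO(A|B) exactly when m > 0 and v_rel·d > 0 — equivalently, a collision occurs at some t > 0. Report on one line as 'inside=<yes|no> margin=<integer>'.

d = (2, 12),  |d|² = 148;  R = 3+4 = 7,  c = 148−7² = 99
v_rel = (2, 14),  |v_rel|² = 200;  v_rel·d = (2)·(2) + (14)·(12) = 172
200·t² − 344·t + 99 = 0  ⇒  m = 172² − 200·99 = 9784
m = 9784 > 0,  v_rel·d = 172 > 0  ⇒  inside

inside=yes margin=9784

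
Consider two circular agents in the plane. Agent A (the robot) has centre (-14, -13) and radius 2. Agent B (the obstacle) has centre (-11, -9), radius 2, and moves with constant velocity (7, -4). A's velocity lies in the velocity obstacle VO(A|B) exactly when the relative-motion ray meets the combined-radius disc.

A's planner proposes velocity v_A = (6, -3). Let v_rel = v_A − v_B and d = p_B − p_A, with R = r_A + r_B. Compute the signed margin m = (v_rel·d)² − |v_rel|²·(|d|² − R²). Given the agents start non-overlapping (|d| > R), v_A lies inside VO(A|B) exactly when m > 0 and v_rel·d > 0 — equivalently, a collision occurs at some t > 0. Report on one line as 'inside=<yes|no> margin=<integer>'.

d = (3, 4),  |d|² = 25;  R = 2+2 = 4,  c = 25−4² = 9
v_rel = (-1, 1),  |v_rel|² = 2;  v_rel·d = (-1)·(3) + (1)·(4) = 1
2·t² − 2·t + 9 = 0  ⇒  m = 1² − 2·9 = -17
m = -17 < 0,  v_rel·d = 1 > 0  ⇒  outside

inside=no margin=-17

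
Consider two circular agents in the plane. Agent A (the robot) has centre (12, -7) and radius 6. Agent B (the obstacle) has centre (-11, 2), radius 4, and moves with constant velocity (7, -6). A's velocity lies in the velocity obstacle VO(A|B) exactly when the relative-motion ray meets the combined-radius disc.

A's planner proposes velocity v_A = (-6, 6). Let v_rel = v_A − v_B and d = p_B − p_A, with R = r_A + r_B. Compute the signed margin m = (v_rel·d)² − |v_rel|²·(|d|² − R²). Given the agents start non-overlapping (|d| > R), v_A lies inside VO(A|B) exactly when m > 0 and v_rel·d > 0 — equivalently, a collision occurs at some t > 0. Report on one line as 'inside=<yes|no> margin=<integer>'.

d = (-23, 9),  |d|² = 610;  R = 6+4 = 10,  c = 610−10² = 510
v_rel = (-13, 12),  |v_rel|² = 313;  v_rel·d = (-13)·(-23) + (12)·(9) = 407
313·t² − 814·t + 510 = 0  ⇒  m = 407² − 313·510 = 6019
m = 6019 > 0,  v_rel·d = 407 > 0  ⇒  inside

inside=yes margin=6019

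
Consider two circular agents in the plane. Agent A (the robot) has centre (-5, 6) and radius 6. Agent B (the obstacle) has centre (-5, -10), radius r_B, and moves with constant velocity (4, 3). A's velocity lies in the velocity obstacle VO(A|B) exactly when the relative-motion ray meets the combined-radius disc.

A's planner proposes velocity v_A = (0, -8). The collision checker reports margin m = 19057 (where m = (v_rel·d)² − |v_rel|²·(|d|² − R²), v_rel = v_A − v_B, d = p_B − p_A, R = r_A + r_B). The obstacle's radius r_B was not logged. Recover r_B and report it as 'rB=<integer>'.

m = 19057
d = (0, -16);  v_rel = (-4, -11),  |v_rel|² = 137
v_rel×d = (-4)·(-16) − (-11)·(0) = 64
since m = R²·137 − 64²:  R² = (4096 + 19057) / 137 = 169
R = √169 = 13  ⇒  r_B = 13 − 6 = 7

rB=7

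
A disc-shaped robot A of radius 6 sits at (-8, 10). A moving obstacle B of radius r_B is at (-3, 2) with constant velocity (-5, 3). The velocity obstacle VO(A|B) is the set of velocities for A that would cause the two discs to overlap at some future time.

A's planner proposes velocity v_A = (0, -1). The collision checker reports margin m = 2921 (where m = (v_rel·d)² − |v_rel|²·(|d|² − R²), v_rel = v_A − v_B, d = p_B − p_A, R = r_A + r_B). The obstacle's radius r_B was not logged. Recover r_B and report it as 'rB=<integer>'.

m = 2921
d = (5, -8);  v_rel = (5, -4),  |v_rel|² = 41
v_rel×d = (5)·(-8) − (-4)·(5) = -20
since m = R²·41 − (-20)²:  R² = (400 + 2921) / 41 = 81
R = √81 = 9  ⇒  r_B = 9 − 6 = 3

rB=3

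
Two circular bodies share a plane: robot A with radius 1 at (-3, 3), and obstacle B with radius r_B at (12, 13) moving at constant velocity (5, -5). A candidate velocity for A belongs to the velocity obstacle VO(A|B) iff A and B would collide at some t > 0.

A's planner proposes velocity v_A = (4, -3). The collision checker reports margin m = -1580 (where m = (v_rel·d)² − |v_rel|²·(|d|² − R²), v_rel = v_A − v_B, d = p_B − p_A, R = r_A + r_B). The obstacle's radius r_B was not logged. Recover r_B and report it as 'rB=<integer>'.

m = -1580
d = (15, 10);  v_rel = (-1, 2),  |v_rel|² = 5
v_rel×d = (-1)·(10) − (2)·(15) = -40
since m = R²·5 − (-40)²:  R² = (1600 + -1580) / 5 = 4
R = √4 = 2  ⇒  r_B = 2 − 1 = 1

rB=1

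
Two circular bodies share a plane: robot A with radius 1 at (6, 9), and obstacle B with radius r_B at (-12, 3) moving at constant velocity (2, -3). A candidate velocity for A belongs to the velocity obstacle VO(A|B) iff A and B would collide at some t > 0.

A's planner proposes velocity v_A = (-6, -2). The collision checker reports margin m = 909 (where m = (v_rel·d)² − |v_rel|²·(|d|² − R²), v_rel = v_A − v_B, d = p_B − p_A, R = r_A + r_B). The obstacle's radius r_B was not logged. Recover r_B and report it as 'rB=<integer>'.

m = 909
d = (-18, -6);  v_rel = (-8, 1),  |v_rel|² = 65
v_rel×d = (-8)·(-6) − (1)·(-18) = 66
since m = R²·65 − 66²:  R² = (4356 + 909) / 65 = 81
R = √81 = 9  ⇒  r_B = 9 − 1 = 8

rB=8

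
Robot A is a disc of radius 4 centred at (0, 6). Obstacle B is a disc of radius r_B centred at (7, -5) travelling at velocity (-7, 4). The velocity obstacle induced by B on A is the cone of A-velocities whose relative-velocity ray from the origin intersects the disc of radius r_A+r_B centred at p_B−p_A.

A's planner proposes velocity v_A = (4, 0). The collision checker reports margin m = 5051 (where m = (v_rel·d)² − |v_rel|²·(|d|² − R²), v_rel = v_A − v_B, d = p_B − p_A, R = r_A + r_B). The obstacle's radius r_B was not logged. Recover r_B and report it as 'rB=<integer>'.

m = 5051
d = (7, -11);  v_rel = (11, -4),  |v_rel|² = 137
v_rel×d = (11)·(-11) − (-4)·(7) = -93
since m = R²·137 − (-93)²:  R² = (8649 + 5051) / 137 = 100
R = √100 = 10  ⇒  r_B = 10 − 4 = 6

rB=6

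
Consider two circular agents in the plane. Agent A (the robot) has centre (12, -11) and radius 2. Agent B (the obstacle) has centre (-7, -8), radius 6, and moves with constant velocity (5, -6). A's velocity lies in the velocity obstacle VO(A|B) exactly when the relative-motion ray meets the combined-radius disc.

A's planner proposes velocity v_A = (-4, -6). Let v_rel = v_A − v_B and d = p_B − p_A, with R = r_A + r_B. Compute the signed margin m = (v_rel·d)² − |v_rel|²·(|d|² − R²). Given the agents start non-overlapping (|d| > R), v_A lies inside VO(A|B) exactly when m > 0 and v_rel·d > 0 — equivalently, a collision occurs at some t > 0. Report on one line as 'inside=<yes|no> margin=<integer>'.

d = (-19, 3),  |d|² = 370;  R = 2+6 = 8,  c = 370−8² = 306
v_rel = (-9, 0),  |v_rel|² = 81;  v_rel·d = (-9)·(-19) + (0)·(3) = 171
81·t² − 342·t + 306 = 0  ⇒  m = 171² − 81·306 = 4455
m = 4455 > 0,  v_rel·d = 171 > 0  ⇒  inside

inside=yes margin=4455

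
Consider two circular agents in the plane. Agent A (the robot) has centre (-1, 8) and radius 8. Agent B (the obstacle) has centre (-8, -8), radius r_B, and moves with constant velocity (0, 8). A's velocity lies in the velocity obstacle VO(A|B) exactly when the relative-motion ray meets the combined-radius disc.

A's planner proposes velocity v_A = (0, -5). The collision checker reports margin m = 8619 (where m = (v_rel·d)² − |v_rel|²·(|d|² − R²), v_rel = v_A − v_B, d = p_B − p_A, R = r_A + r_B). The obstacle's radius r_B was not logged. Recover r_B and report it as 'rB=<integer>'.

m = 8619
d = (-7, -16);  v_rel = (0, -13),  |v_rel|² = 169
v_rel×d = (0)·(-16) − (-13)·(-7) = -91
since m = R²·169 − (-91)²:  R² = (8281 + 8619) / 169 = 100
R = √100 = 10  ⇒  r_B = 10 − 8 = 2

rB=2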